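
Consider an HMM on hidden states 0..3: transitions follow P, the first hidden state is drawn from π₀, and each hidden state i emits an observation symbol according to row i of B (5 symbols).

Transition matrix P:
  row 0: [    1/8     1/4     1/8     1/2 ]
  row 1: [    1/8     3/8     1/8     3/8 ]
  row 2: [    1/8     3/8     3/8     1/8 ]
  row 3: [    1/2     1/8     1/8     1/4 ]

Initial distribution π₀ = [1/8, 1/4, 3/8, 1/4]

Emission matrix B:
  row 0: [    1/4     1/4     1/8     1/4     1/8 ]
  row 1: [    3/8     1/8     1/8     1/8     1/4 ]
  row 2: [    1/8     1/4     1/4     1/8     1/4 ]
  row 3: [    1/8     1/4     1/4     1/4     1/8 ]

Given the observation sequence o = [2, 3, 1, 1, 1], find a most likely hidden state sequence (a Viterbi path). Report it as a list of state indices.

path = [3, 0, 3, 0, 3]

t=0: δ = [1.562e-02, 3.125e-02, 9.375e-02, 6.250e-02]  (obs o_0=2)
t=1: δ = [7.812e-03, 4.395e-03, 4.395e-03, 3.906e-03]  ψ = [3, 2, 2, 3]  (obs o_1=3)
t=2: δ = [4.883e-04, 2.441e-04, 4.120e-04, 9.766e-04]  ψ = [3, 0, 2, 0]  (obs o_2=1)
t=3: δ = [1.221e-04, 1.931e-05, 3.862e-05, 6.104e-05]  ψ = [3, 2, 2, 0]  (obs o_3=1)
t=4: δ = [7.629e-06, 3.815e-06, 3.815e-06, 1.526e-05]  ψ = [3, 0, 0, 0]  (obs o_4=1)
backtrack: best end state = 3; path = [3, 0, 3, 0, 3]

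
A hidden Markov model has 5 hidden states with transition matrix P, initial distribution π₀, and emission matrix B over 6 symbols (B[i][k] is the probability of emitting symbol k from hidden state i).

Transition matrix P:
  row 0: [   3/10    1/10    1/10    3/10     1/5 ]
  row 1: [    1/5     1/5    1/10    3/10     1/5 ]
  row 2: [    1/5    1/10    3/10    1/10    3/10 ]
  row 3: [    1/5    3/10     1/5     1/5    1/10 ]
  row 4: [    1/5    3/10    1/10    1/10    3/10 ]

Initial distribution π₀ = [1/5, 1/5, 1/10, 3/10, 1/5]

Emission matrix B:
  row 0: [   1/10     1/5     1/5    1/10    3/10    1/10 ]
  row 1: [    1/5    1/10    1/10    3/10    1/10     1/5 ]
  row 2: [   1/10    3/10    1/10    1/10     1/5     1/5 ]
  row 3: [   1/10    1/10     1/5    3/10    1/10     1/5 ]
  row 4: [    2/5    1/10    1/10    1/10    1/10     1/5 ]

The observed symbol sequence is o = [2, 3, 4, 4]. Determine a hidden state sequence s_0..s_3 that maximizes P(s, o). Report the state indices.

t=0: δ = [4.000e-02, 2.000e-02, 1.000e-02, 6.000e-02, 2.000e-02]  (obs o_0=2)
t=1: δ = [1.200e-03, 5.400e-03, 1.200e-03, 3.600e-03, 8.000e-04]  ψ = [0, 3, 3, 0, 0]  (obs o_1=3)
t=2: δ = [3.240e-04, 1.080e-04, 1.440e-04, 1.620e-04, 1.080e-04]  ψ = [1, 1, 3, 1, 1]  (obs o_2=4)
t=3: δ = [2.916e-05, 4.860e-06, 8.640e-06, 9.720e-06, 6.480e-06]  ψ = [0, 3, 2, 0, 0]  (obs o_3=4)
backtrack: best end state = 0; path = [3, 1, 0, 0]

path = [3, 1, 0, 0]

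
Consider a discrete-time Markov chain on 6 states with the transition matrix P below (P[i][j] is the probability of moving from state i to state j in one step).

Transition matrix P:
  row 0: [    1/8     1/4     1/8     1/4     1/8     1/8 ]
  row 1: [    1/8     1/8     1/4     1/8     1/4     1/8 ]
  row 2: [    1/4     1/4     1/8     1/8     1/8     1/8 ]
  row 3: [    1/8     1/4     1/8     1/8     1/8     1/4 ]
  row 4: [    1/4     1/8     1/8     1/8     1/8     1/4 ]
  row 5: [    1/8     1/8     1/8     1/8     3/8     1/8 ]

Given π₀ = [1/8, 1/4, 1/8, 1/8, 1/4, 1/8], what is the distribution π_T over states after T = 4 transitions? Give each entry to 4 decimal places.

t=0: π = [0.1250, 0.2500, 0.1250, 0.1250, 0.2500, 0.1250]
t=1: π = [0.1719, 0.1719, 0.1563, 0.1406, 0.1875, 0.1719]
t=2: π = [0.1680, 0.1836, 0.1465, 0.1465, 0.1895, 0.1660]
t=3: π = [0.1670, 0.1826, 0.1479, 0.1460, 0.1895, 0.1670]
t=4: π = [0.1672, 0.1826, 0.1478, 0.1459, 0.1896, 0.1669]

π = [0.1672, 0.1826, 0.1478, 0.1459, 0.1896, 0.1669]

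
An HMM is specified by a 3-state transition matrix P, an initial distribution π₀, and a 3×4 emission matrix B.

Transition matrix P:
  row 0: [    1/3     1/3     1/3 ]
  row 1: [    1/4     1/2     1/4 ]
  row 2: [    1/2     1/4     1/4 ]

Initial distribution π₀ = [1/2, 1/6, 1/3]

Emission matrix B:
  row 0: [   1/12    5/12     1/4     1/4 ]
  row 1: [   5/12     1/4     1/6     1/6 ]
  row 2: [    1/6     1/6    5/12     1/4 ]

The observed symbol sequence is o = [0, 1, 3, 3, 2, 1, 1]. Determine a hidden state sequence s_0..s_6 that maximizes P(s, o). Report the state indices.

path = [2, 0, 2, 0, 2, 0, 0]

t=0: δ = [4.167e-02, 6.944e-02, 5.556e-02]  (obs o_0=0)
t=1: δ = [1.157e-02, 8.681e-03, 2.894e-03]  ψ = [2, 1, 1]  (obs o_1=1)
t=2: δ = [9.645e-04, 7.234e-04, 9.645e-04]  ψ = [0, 1, 0]  (obs o_2=3)
t=3: δ = [1.206e-04, 6.028e-05, 8.038e-05]  ψ = [2, 1, 0]  (obs o_3=3)
t=4: δ = [1.005e-05, 6.698e-06, 1.674e-05]  ψ = [0, 0, 0]  (obs o_4=2)
t=5: δ = [3.489e-06, 1.047e-06, 6.977e-07]  ψ = [2, 2, 2]  (obs o_5=1)
t=6: δ = [4.845e-07, 2.907e-07, 1.938e-07]  ψ = [0, 0, 0]  (obs o_6=1)
backtrack: best end state = 0; path = [2, 0, 2, 0, 2, 0, 0]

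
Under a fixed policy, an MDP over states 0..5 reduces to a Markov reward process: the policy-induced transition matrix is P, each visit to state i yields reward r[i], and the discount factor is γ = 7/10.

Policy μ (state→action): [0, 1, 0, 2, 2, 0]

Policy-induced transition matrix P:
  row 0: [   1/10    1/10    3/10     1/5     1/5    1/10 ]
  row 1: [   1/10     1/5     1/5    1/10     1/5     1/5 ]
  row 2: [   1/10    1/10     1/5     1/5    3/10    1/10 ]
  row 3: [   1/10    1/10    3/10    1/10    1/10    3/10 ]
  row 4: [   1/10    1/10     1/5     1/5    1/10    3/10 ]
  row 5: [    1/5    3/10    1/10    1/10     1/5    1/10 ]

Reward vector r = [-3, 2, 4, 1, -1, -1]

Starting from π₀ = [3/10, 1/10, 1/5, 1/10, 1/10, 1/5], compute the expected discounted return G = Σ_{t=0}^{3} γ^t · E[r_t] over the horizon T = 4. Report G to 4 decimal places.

t=0: π = [0.3000, 0.1000, 0.2000, 0.1000, 0.1000, 0.2000], E[r] = -0.1000, γ^t·E[r] = -0.100000, running G = -0.100000
t=1: π = [0.1200, 0.1500, 0.2200, 0.1600, 0.2000, 0.1500], E[r] = 0.6300, γ^t·E[r] = 0.441000, running G = 0.341000
t=2: π = [0.1150, 0.1450, 0.2130, 0.1540, 0.1860, 0.1870], E[r] = 0.5780, γ^t·E[r] = 0.283220, running G = 0.624220
t=3: π = [0.1187, 0.1519, 0.2082, 0.1514, 0.1873, 0.1825], E[r] = 0.5621, γ^t·E[r] = 0.192800, running G = 0.817020

G = 0.8170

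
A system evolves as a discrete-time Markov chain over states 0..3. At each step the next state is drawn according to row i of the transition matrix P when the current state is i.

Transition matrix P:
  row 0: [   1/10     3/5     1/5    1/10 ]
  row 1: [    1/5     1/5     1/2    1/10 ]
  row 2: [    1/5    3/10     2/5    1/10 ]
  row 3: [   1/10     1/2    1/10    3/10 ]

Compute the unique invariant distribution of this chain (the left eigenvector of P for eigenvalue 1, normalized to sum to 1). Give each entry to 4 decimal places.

π = [0.1705, 0.3419, 0.3626, 0.1250]

Balance equations π_j = Σ_i π_i·P[i][j]:
  π_0 = 1/10·π_0 + 1/5·π_1 + 1/5·π_2 + 1/10·π_3
  π_1 = 3/5·π_0 + 1/5·π_1 + 3/10·π_2 + 1/2·π_3
  π_2 = 1/5·π_0 + 1/2·π_1 + 2/5·π_2 + 1/10·π_3
  normalize: π_0 + π_1 + π_2 + π_3 = 1
Solving the linear system gives exactly π = [15/88, 331/968, 351/968, 1/8].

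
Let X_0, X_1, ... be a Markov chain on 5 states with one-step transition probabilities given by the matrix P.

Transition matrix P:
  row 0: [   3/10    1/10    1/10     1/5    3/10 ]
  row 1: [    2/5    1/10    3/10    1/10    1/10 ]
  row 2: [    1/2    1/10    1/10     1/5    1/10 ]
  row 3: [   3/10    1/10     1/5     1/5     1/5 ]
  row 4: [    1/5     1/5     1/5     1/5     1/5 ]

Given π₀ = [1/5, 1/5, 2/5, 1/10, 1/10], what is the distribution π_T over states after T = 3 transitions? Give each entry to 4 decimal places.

t=0: π = [0.2000, 0.2000, 0.4000, 0.1000, 0.1000]
t=1: π = [0.3900, 0.1100, 0.1600, 0.1800, 0.1600]
t=2: π = [0.3270, 0.1160, 0.1560, 0.1890, 0.2120]
t=3: π = [0.3216, 0.1212, 0.1633, 0.1884, 0.2055]

π = [0.3216, 0.1212, 0.1633, 0.1884, 0.2055]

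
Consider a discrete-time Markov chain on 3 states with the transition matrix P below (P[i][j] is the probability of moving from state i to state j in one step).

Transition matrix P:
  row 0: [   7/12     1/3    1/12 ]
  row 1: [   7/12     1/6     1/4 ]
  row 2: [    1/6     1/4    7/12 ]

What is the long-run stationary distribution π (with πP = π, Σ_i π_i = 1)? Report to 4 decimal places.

Balance equations π_j = Σ_i π_i·P[i][j]:
  π_0 = 7/12·π_0 + 7/12·π_1 + 1/6·π_2
  π_1 = 1/3·π_0 + 1/6·π_1 + 1/4·π_2
  normalize: π_0 + π_1 + π_2 = 1
Solving the linear system gives exactly π = [41/86, 23/86, 11/43].

π = [0.4767, 0.2674, 0.2558]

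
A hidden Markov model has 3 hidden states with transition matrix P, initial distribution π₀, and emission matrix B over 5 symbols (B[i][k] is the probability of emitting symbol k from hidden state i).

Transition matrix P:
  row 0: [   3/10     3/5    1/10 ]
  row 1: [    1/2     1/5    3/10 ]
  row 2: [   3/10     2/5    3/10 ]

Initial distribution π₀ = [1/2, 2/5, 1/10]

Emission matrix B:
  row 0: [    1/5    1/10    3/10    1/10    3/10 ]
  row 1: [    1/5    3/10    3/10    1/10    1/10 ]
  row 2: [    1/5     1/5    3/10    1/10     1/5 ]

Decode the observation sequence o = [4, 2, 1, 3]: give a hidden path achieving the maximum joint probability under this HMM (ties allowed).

path = [0, 0, 1, 0]

t=0: δ = [1.500e-01, 4.000e-02, 2.000e-02]  (obs o_0=4)
t=1: δ = [1.350e-02, 2.700e-02, 4.500e-03]  ψ = [0, 0, 0]  (obs o_1=2)
t=2: δ = [1.350e-03, 2.430e-03, 1.620e-03]  ψ = [1, 0, 1]  (obs o_2=1)
t=3: δ = [1.215e-04, 8.100e-05, 7.290e-05]  ψ = [1, 0, 1]  (obs o_3=3)
backtrack: best end state = 0; path = [0, 0, 1, 0]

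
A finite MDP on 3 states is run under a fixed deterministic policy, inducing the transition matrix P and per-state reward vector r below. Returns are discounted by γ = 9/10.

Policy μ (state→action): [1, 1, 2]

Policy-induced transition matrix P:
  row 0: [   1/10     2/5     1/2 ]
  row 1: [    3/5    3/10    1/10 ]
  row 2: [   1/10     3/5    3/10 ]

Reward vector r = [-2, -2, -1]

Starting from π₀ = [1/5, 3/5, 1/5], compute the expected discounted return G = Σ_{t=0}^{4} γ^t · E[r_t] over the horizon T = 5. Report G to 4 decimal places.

t=0: π = [0.2000, 0.6000, 0.2000], E[r] = -1.8000, γ^t·E[r] = -1.800000, running G = -1.800000
t=1: π = [0.4000, 0.3800, 0.2200], E[r] = -1.7800, γ^t·E[r] = -1.602000, running G = -3.402000
t=2: π = [0.2900, 0.4060, 0.3040], E[r] = -1.6960, γ^t·E[r] = -1.373760, running G = -4.775760
t=3: π = [0.3030, 0.4202, 0.2768], E[r] = -1.7232, γ^t·E[r] = -1.256213, running G = -6.031973
t=4: π = [0.3101, 0.4133, 0.2766], E[r] = -1.7234, γ^t·E[r] = -1.130749, running G = -7.162722

G = -7.1627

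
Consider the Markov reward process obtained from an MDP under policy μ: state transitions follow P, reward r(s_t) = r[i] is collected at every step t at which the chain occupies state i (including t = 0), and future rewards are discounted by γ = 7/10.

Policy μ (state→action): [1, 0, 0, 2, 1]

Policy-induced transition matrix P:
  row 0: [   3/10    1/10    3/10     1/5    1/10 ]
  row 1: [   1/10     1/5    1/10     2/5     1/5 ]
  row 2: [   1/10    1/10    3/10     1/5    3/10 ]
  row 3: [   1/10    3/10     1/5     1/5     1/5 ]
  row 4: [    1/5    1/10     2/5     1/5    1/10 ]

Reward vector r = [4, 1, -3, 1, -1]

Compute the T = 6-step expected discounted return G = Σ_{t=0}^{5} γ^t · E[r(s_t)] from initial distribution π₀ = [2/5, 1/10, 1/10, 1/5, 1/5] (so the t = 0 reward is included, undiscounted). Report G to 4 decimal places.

t=0: π = [0.4000, 0.1000, 0.1000, 0.2000, 0.2000], E[r] = 1.4000, γ^t·E[r] = 1.400000, running G = 1.400000
t=1: π = [0.2000, 0.1500, 0.2800, 0.2200, 0.1500], E[r] = 0.1800, γ^t·E[r] = 0.126000, running G = 1.526000
t=2: π = [0.1550, 0.1590, 0.2630, 0.2300, 0.1930], E[r] = 0.0270, γ^t·E[r] = 0.013230, running G = 1.539230
t=3: π = [0.1503, 0.1619, 0.2645, 0.2318, 0.1915], E[r] = 0.0099, γ^t·E[r] = 0.003396, running G = 1.542626
t=4: π = [0.1492, 0.1626, 0.2636, 0.2324, 0.1923], E[r] = 0.0087, γ^t·E[r] = 0.002096, running G = 1.544722
t=5: π = [0.1491, 0.1627, 0.2635, 0.2325, 0.1922], E[r] = 0.0089, γ^t·E[r] = 0.001491, running G = 1.546212

G = 1.5462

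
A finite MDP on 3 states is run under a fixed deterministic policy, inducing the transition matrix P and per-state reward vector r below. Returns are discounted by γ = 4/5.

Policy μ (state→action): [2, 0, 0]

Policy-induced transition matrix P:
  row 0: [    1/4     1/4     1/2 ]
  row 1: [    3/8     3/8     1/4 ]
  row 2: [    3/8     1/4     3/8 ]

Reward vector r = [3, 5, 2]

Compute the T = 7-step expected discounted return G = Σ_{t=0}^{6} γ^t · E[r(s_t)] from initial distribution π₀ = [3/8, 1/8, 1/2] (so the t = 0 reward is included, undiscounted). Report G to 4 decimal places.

t=0: π = [0.3750, 0.1250, 0.5000], E[r] = 2.7500, γ^t·E[r] = 2.750000, running G = 2.750000
t=1: π = [0.3281, 0.2656, 0.4063], E[r] = 3.1250, γ^t·E[r] = 2.500000, running G = 5.250000
t=2: π = [0.3340, 0.2832, 0.3828], E[r] = 3.1836, γ^t·E[r] = 2.037500, running G = 7.287500
t=3: π = [0.3333, 0.2854, 0.3813], E[r] = 3.1895, γ^t·E[r] = 1.633000, running G = 8.920500
t=4: π = [0.3333, 0.2857, 0.3810], E[r] = 3.1904, γ^t·E[r] = 1.306775, running G = 10.227275
t=5: π = [0.3333, 0.2857, 0.3810], E[r] = 3.1905, γ^t·E[r] = 1.045450, running G = 11.272725
t=6: π = [0.3333, 0.2857, 0.3810], E[r] = 3.1905, γ^t·E[r] = 0.836364, running G = 12.109089

G = 12.1091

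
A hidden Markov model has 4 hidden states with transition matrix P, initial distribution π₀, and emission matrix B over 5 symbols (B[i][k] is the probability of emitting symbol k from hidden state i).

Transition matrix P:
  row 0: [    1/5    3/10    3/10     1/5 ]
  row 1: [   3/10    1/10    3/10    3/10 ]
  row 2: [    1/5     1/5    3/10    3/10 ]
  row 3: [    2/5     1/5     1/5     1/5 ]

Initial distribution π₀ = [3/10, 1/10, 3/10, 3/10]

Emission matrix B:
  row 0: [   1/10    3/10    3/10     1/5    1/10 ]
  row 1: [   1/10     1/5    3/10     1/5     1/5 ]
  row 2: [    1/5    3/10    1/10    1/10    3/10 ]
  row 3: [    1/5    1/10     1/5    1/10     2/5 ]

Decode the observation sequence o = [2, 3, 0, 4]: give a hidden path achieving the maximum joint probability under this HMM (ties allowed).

t=0: δ = [9.000e-02, 3.000e-02, 3.000e-02, 6.000e-02]  (obs o_0=2)
t=1: δ = [4.800e-03, 5.400e-03, 2.700e-03, 1.800e-03]  ψ = [3, 0, 0, 0]  (obs o_1=3)
t=2: δ = [1.620e-04, 1.440e-04, 3.240e-04, 3.240e-04]  ψ = [1, 0, 1, 1]  (obs o_2=0)
t=3: δ = [1.296e-05, 1.296e-05, 2.916e-05, 3.888e-05]  ψ = [3, 2, 2, 2]  (obs o_3=4)
backtrack: best end state = 3; path = [0, 1, 2, 3]

path = [0, 1, 2, 3]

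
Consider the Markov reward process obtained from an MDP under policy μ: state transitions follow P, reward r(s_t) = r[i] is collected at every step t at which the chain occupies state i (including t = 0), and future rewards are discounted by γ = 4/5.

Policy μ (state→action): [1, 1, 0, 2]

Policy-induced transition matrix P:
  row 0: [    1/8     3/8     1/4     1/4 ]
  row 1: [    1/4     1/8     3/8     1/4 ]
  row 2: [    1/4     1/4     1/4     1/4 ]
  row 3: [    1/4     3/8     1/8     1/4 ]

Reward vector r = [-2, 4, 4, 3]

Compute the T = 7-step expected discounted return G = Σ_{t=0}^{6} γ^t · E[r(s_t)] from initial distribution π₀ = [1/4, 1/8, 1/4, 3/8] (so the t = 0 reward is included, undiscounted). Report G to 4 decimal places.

t=0: π = [0.2500, 0.1250, 0.2500, 0.3750], E[r] = 2.1250, γ^t·E[r] = 2.125000, running G = 2.125000
t=1: π = [0.2188, 0.3125, 0.2188, 0.2500], E[r] = 2.4375, γ^t·E[r] = 1.950000, running G = 4.075000
t=2: π = [0.2227, 0.2695, 0.2578, 0.2500], E[r] = 2.4141, γ^t·E[r] = 1.545000, running G = 5.620000
t=3: π = [0.2222, 0.2754, 0.2524, 0.2500], E[r] = 2.4170, γ^t·E[r] = 1.237500, running G = 6.857500
t=4: π = [0.2222, 0.2746, 0.2532, 0.2500], E[r] = 2.4166, γ^t·E[r] = 0.989850, running G = 7.847350
t=5: π = [0.2222, 0.2747, 0.2531, 0.2500], E[r] = 2.4167, γ^t·E[r] = 0.791895, running G = 8.639245
t=6: π = [0.2222, 0.2747, 0.2531, 0.2500], E[r] = 2.4167, γ^t·E[r] = 0.633515, running G = 9.272760

G = 9.2728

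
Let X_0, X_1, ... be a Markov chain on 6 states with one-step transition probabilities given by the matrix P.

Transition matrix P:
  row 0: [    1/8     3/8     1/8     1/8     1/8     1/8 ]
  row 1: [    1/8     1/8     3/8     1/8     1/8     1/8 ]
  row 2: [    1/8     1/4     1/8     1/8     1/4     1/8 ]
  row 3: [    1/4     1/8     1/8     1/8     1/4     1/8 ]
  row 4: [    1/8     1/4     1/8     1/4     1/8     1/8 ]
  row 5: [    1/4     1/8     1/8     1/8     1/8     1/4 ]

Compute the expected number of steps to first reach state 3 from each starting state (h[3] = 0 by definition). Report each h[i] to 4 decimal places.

First-step conditioning: h[3] = 0; for i ≠ 3, h[i] = 1 + Σ_k P[i][k]·h[k].
  h[0] = 1 + 1/8·h[0] + 3/8·h[1] + 1/8·h[2] + 1/8·h[4] + 1/8·h[5]
  h[1] = 1 + 1/8·h[0] + 1/8·h[1] + 3/8·h[2] + 1/8·h[4] + 1/8·h[5]
  h[2] = 1 + 1/8·h[0] + 1/4·h[1] + 1/8·h[2] + 1/4·h[4] + 1/8·h[5]
  h[4] = 1 + 1/8·h[0] + 1/4·h[1] + 1/8·h[2] + 1/8·h[4] + 1/8·h[5]
  h[5] = 1 + 1/4·h[0] + 1/8·h[1] + 1/8·h[2] + 1/8·h[4] + 1/4·h[5]
Solving the 5×5 linear system over states ≠ 3 gives exactly h = [4606/661, 4592/661, 4536/661, 0, 4032/661, 4610/661] (h[3] = 0 is the target).

h = [6.9682, 6.9470, 6.8623, 0.0000, 6.0998, 6.9743]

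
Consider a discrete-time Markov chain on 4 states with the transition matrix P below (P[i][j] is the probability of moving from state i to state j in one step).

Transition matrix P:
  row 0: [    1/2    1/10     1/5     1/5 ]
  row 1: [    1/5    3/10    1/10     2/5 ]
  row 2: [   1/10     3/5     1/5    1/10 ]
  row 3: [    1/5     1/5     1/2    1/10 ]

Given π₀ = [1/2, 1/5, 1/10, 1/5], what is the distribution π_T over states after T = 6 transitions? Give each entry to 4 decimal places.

π = [0.2524, 0.2984, 0.2345, 0.2146]

t=0: π = [0.5000, 0.2000, 0.1000, 0.2000]
t=1: π = [0.3400, 0.2100, 0.2400, 0.2100]
t=2: π = [0.2780, 0.2830, 0.2420, 0.1970]
t=3: π = [0.2592, 0.2973, 0.2308, 0.2127]
t=4: π = [0.2547, 0.2961, 0.2341, 0.2151]
t=5: π = [0.2530, 0.2978, 0.2349, 0.2143]
t=6: π = [0.2524, 0.2984, 0.2345, 0.2146]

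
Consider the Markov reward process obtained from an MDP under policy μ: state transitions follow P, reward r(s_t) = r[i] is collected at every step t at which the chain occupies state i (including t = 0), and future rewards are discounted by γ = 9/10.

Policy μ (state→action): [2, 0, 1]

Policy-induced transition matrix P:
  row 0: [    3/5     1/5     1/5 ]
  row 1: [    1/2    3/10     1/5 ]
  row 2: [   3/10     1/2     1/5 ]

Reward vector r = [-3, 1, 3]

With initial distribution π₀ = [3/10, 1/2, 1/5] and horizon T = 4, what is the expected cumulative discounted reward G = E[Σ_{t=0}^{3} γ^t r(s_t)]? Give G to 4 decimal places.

t=0: π = [0.3000, 0.5000, 0.2000], E[r] = 0.2000, γ^t·E[r] = 0.200000, running G = 0.200000
t=1: π = [0.4900, 0.3100, 0.2000], E[r] = -0.5600, γ^t·E[r] = -0.504000, running G = -0.304000
t=2: π = [0.5090, 0.2910, 0.2000], E[r] = -0.6360, γ^t·E[r] = -0.515160, running G = -0.819160
t=3: π = [0.5109, 0.2891, 0.2000], E[r] = -0.6436, γ^t·E[r] = -0.469184, running G = -1.288344

G = -1.2883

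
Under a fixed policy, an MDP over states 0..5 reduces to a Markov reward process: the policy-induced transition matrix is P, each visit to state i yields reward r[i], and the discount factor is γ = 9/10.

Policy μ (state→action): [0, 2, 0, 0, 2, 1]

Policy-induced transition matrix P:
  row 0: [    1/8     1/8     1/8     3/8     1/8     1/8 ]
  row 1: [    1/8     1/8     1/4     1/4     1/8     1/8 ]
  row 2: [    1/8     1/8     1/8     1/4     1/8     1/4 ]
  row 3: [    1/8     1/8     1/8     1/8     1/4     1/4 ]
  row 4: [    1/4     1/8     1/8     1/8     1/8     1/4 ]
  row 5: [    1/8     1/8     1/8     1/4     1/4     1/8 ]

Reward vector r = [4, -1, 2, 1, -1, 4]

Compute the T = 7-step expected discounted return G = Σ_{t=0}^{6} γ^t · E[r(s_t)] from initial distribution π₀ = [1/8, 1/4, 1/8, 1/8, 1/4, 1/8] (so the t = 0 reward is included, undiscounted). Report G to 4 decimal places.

t=0: π = [0.1250, 0.2500, 0.1250, 0.1250, 0.2500, 0.1250], E[r] = 0.8750, γ^t·E[r] = 0.875000, running G = 0.875000
t=1: π = [0.1563, 0.1250, 0.1563, 0.2188, 0.1563, 0.1875], E[r] = 1.6250, γ^t·E[r] = 1.462500, running G = 2.337500
t=2: π = [0.1445, 0.1250, 0.1406, 0.2227, 0.1758, 0.1914], E[r] = 1.5469, γ^t·E[r] = 1.252969, running G = 3.590469
t=3: π = [0.1470, 0.1250, 0.1406, 0.2183, 0.1768, 0.1924], E[r] = 1.5552, γ^t·E[r] = 1.133723, running G = 4.724192
t=4: π = [0.1471, 0.1250, 0.1406, 0.2190, 0.1763, 0.1920], E[r] = 1.5551, γ^t·E[r] = 1.020311, running G = 5.744503
t=5: π = [0.1470, 0.1250, 0.1406, 0.2190, 0.1764, 0.1920], E[r] = 1.5550, γ^t·E[r] = 0.918208, running G = 6.662710
t=6: π = [0.1470, 0.1250, 0.1406, 0.2190, 0.1764, 0.1920], E[r] = 1.5550, γ^t·E[r] = 0.826395, running G = 7.489106

G = 7.4891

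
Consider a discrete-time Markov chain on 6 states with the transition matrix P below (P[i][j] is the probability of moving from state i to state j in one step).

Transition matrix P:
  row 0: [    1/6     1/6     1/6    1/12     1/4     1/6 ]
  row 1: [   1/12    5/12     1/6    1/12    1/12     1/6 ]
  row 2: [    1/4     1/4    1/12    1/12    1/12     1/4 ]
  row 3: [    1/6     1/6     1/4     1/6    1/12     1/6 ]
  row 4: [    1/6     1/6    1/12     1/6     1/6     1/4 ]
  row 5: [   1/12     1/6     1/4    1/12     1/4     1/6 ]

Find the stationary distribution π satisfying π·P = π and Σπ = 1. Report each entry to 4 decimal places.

π = [0.1443, 0.2406, 0.1650, 0.1048, 0.1523, 0.1931]

Balance equations π_j = Σ_i π_i·P[i][j]:
  π_0 = 1/6·π_0 + 1/12·π_1 + 1/4·π_2 + 1/6·π_3 + 1/6·π_4 + 1/12·π_5
  π_1 = 1/6·π_0 + 5/12·π_1 + 1/4·π_2 + 1/6·π_3 + 1/6·π_4 + 1/6·π_5
  π_2 = 1/6·π_0 + 1/6·π_1 + 1/12·π_2 + 1/4·π_3 + 1/12·π_4 + 1/4·π_5
  π_3 = 1/12·π_0 + 1/12·π_1 + 1/12·π_2 + 1/6·π_3 + 1/6·π_4 + 1/12·π_5
  π_4 = 1/4·π_0 + 1/12·π_1 + 1/12·π_2 + 1/12·π_3 + 1/6·π_4 + 1/4·π_5
  normalize: π_0 + π_1 + π_2 + π_3 + π_4 + π_5 = 1
Solving the linear system gives exactly π = [5774/40019, 9627/40019, 6605/40019, 4192/40019, 6093/40019, 1104/5717].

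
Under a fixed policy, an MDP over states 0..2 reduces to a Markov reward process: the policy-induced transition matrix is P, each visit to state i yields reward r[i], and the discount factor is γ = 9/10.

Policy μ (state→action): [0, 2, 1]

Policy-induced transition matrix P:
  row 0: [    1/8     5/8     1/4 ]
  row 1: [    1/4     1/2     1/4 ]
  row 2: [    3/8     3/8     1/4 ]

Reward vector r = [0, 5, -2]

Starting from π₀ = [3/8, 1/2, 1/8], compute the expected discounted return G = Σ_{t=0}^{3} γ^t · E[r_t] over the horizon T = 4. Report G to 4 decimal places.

G = 7.2546

t=0: π = [0.3750, 0.5000, 0.1250], E[r] = 2.2500, γ^t·E[r] = 2.250000, running G = 2.250000
t=1: π = [0.2188, 0.5313, 0.2500], E[r] = 2.1563, γ^t·E[r] = 1.940625, running G = 4.190625
t=2: π = [0.2539, 0.4961, 0.2500], E[r] = 1.9805, γ^t·E[r] = 1.604180, running G = 5.794805
t=3: π = [0.2495, 0.5005, 0.2500], E[r] = 2.0024, γ^t·E[r] = 1.459780, running G = 7.254584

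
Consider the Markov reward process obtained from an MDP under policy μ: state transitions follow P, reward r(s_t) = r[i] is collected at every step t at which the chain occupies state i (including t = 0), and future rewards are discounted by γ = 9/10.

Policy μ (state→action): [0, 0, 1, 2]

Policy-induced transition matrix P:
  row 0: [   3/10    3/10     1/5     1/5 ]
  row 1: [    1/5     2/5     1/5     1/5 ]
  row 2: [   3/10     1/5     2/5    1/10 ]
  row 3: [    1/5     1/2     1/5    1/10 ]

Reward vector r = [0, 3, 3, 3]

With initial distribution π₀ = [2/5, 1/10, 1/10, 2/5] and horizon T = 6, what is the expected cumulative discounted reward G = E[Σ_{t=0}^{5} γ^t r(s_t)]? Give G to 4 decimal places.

t=0: π = [0.4000, 0.1000, 0.1000, 0.4000], E[r] = 1.8000, γ^t·E[r] = 1.800000, running G = 1.800000
t=1: π = [0.2500, 0.3800, 0.2200, 0.1500], E[r] = 2.2500, γ^t·E[r] = 2.025000, running G = 3.825000
t=2: π = [0.2470, 0.3460, 0.2440, 0.1630], E[r] = 2.2590, γ^t·E[r] = 1.829790, running G = 5.654790
t=3: π = [0.2491, 0.3428, 0.2488, 0.1593], E[r] = 2.2527, γ^t·E[r] = 1.642218, running G = 7.297008
t=4: π = [0.2498, 0.3413, 0.2498, 0.1592], E[r] = 2.2506, γ^t·E[r] = 1.476638, running G = 8.773647
t=5: π = [0.2500, 0.3410, 0.2500, 0.1591], E[r] = 2.2501, γ^t·E[r] = 1.328682, running G = 10.102329

G = 10.1023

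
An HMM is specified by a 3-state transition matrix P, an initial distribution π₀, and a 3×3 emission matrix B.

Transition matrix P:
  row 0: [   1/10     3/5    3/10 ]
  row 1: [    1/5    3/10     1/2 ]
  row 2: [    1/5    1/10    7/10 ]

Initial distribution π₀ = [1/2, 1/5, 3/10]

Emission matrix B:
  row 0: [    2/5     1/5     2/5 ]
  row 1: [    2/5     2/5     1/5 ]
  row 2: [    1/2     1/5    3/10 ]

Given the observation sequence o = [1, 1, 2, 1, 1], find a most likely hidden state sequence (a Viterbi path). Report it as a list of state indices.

t=0: δ = [1.000e-01, 8.000e-02, 6.000e-02]  (obs o_0=1)
t=1: δ = [3.200e-03, 2.400e-02, 8.400e-03]  ψ = [1, 0, 2]  (obs o_1=1)
t=2: δ = [1.920e-03, 1.440e-03, 3.600e-03]  ψ = [1, 1, 1]  (obs o_2=2)
t=3: δ = [1.440e-04, 4.608e-04, 5.040e-04]  ψ = [2, 0, 2]  (obs o_3=1)
t=4: δ = [2.016e-05, 5.530e-05, 7.056e-05]  ψ = [2, 1, 2]  (obs o_4=1)
backtrack: best end state = 2; path = [0, 1, 2, 2, 2]

path = [0, 1, 2, 2, 2]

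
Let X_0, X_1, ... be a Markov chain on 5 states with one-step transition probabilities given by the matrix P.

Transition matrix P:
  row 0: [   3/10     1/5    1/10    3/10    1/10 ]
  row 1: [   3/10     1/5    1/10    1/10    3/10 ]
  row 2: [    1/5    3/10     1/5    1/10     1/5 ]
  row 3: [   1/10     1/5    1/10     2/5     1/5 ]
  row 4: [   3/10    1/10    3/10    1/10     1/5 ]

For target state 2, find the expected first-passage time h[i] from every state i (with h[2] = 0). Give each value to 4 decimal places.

First-step conditioning: h[2] = 0; for i ≠ 2, h[i] = 1 + Σ_k P[i][k]·h[k].
  h[0] = 1 + 3/10·h[0] + 1/5·h[1] + 3/10·h[3] + 1/10·h[4]
  h[1] = 1 + 3/10·h[0] + 1/5·h[1] + 1/10·h[3] + 3/10·h[4]
  h[3] = 1 + 1/10·h[0] + 1/5·h[1] + 2/5·h[3] + 1/5·h[4]
  h[4] = 1 + 3/10·h[0] + 1/10·h[1] + 1/10·h[3] + 1/5·h[4]
Solving the 4×4 linear system over states ≠ 2 gives exactly h = [846/115, 814/115, 0, 826/115, 666/115] (h[2] = 0 is the target).

h = [7.3565, 7.0783, 0.0000, 7.1826, 5.7913]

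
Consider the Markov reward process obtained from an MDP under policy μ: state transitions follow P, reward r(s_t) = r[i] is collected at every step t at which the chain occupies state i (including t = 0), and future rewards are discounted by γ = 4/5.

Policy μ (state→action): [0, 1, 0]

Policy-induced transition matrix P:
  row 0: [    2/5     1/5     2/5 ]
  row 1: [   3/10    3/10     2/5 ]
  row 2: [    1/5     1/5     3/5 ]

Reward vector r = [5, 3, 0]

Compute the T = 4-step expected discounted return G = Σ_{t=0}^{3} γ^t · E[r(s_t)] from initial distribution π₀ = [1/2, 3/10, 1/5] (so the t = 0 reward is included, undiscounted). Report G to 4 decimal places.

t=0: π = [0.5000, 0.3000, 0.2000], E[r] = 3.4000, γ^t·E[r] = 3.400000, running G = 3.400000
t=1: π = [0.3300, 0.2300, 0.4400], E[r] = 2.3400, γ^t·E[r] = 1.872000, running G = 5.272000
t=2: π = [0.2890, 0.2230, 0.4880], E[r] = 2.1140, γ^t·E[r] = 1.352960, running G = 6.624960
t=3: π = [0.2801, 0.2223, 0.4976], E[r] = 2.0674, γ^t·E[r] = 1.058509, running G = 7.683469

G = 7.6835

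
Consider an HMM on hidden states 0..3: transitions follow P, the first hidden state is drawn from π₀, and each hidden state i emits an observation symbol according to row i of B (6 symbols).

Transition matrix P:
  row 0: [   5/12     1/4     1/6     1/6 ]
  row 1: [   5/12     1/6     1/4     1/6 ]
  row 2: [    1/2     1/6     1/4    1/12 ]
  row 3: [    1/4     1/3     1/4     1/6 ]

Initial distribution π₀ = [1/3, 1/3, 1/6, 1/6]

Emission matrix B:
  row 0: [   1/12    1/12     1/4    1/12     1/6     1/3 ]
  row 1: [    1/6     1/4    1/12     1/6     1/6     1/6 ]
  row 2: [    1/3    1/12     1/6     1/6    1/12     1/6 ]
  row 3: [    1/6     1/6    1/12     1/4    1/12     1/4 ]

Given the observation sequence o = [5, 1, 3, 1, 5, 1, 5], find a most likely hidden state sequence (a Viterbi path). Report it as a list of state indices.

t=0: δ = [1.111e-01, 5.556e-02, 2.778e-02, 4.167e-02]  (obs o_0=5)
t=1: δ = [3.858e-03, 6.944e-03, 1.543e-03, 3.086e-03]  ψ = [0, 0, 0, 0]  (obs o_1=1)
t=2: δ = [2.411e-04, 1.929e-04, 2.894e-04, 2.894e-04]  ψ = [1, 1, 1, 1]  (obs o_2=3)
t=3: δ = [1.206e-05, 2.411e-05, 6.028e-06, 8.038e-06]  ψ = [2, 3, 2, 3]  (obs o_3=1)
t=4: δ = [3.349e-06, 6.698e-07, 1.005e-06, 1.005e-06]  ψ = [1, 1, 1, 1]  (obs o_4=5)
t=5: δ = [1.163e-07, 2.093e-07, 4.651e-08, 9.303e-08]  ψ = [0, 0, 0, 0]  (obs o_5=1)
t=6: δ = [2.907e-08, 5.814e-09, 8.721e-09, 8.721e-09]  ψ = [1, 1, 1, 1]  (obs o_6=5)
backtrack: best end state = 0; path = [0, 1, 3, 1, 0, 1, 0]

path = [0, 1, 3, 1, 0, 1, 0]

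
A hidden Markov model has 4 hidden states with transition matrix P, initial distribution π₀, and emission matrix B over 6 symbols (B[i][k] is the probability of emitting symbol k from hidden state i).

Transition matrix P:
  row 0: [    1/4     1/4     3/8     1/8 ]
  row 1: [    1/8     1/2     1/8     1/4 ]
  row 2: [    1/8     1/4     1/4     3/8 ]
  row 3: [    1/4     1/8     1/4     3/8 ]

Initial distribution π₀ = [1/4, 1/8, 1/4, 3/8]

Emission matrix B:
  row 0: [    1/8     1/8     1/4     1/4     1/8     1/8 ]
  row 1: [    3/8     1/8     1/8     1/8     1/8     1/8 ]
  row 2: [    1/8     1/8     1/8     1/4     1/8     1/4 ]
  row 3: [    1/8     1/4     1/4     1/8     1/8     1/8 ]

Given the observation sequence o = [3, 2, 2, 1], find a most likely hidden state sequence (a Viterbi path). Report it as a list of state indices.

path = [2, 3, 3, 3]

t=0: δ = [6.250e-02, 1.562e-02, 6.250e-02, 4.688e-02]  (obs o_0=3)
t=1: δ = [3.906e-03, 1.953e-03, 2.930e-03, 5.859e-03]  ψ = [0, 0, 0, 2]  (obs o_1=2)
t=2: δ = [3.662e-04, 1.221e-04, 1.831e-04, 5.493e-04]  ψ = [3, 0, 0, 3]  (obs o_2=2)
t=3: δ = [1.717e-05, 1.144e-05, 1.717e-05, 5.150e-05]  ψ = [3, 0, 0, 3]  (obs o_3=1)
backtrack: best end state = 3; path = [2, 3, 3, 3]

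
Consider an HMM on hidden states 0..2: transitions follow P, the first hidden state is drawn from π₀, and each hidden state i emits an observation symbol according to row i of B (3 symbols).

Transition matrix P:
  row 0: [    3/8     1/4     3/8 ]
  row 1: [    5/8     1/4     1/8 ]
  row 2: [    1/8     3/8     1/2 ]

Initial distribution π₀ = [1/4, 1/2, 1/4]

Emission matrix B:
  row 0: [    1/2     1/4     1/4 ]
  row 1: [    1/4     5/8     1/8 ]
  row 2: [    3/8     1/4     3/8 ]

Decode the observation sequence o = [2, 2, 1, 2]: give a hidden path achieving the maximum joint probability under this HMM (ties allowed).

t=0: δ = [6.250e-02, 6.250e-02, 9.375e-02]  (obs o_0=2)
t=1: δ = [9.766e-03, 4.395e-03, 1.758e-02]  ψ = [1, 2, 2]  (obs o_1=2)
t=2: δ = [9.155e-04, 4.120e-03, 2.197e-03]  ψ = [0, 2, 2]  (obs o_2=1)
t=3: δ = [6.437e-04, 1.287e-04, 4.120e-04]  ψ = [1, 1, 2]  (obs o_3=2)
backtrack: best end state = 0; path = [2, 2, 1, 0]

path = [2, 2, 1, 0]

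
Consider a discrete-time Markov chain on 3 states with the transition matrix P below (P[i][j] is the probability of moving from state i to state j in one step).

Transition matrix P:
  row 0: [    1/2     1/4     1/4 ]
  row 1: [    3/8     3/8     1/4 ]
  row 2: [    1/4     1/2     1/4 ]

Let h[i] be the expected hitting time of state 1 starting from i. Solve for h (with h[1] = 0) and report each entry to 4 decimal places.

h = [3.2000, 0.0000, 2.4000]

First-step conditioning: h[1] = 0; for i ≠ 1, h[i] = 1 + Σ_k P[i][k]·h[k].
  h[0] = 1 + 1/2·h[0] + 1/4·h[2]
  h[2] = 1 + 1/4·h[0] + 1/4·h[2]
Solving the 2×2 linear system over states ≠ 1 gives exactly h = [16/5, 0, 12/5] (h[1] = 0 is the target).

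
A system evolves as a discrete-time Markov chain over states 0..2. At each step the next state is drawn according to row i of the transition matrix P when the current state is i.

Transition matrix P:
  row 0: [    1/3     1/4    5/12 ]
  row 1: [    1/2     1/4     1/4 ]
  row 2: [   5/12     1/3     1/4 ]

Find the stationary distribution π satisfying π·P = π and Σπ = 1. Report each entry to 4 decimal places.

π = [0.4059, 0.2765, 0.3176]

Balance equations π_j = Σ_i π_i·P[i][j]:
  π_0 = 1/3·π_0 + 1/2·π_1 + 5/12·π_2
  π_1 = 1/4·π_0 + 1/4·π_1 + 1/3·π_2
  normalize: π_0 + π_1 + π_2 = 1
Solving the linear system gives exactly π = [69/170, 47/170, 27/85].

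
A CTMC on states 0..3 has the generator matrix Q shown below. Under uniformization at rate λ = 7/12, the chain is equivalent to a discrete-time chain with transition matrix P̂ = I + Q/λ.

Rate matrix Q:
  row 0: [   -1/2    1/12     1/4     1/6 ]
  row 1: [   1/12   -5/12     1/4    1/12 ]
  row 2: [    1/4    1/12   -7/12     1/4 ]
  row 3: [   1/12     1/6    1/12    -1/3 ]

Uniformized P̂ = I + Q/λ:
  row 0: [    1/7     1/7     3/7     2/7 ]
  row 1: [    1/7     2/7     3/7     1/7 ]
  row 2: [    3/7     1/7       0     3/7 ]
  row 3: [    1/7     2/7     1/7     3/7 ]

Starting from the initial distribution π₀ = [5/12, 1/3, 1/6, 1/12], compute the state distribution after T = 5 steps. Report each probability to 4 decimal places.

π = [0.2084, 0.2227, 0.2341, 0.3348]

t=0: π = [0.4167, 0.3333, 0.1667, 0.0833]
t=1: π = [0.1905, 0.2024, 0.3333, 0.2738]
t=2: π = [0.2381, 0.2109, 0.2075, 0.3435]
t=3: π = [0.2021, 0.2221, 0.2415, 0.3343]
t=4: π = [0.2119, 0.2223, 0.2296, 0.3362]
t=5: π = [0.2084, 0.2227, 0.2341, 0.3348]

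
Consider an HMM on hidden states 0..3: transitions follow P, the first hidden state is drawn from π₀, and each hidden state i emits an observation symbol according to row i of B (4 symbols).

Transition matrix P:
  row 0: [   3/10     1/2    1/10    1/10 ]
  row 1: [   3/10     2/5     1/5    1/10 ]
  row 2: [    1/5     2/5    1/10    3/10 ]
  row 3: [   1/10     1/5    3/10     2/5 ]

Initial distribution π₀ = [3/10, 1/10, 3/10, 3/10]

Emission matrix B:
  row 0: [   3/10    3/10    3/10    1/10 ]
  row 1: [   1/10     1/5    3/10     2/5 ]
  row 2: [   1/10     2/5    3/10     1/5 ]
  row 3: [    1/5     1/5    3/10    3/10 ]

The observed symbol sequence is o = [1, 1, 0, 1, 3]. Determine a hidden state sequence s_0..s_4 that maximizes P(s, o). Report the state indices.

path = [2, 1, 0, 0, 1]

t=0: δ = [9.000e-02, 2.000e-02, 1.200e-01, 6.000e-02]  (obs o_0=1)
t=1: δ = [8.100e-03, 9.600e-03, 7.200e-03, 7.200e-03]  ψ = [0, 2, 3, 2]  (obs o_1=1)
t=2: δ = [8.640e-04, 4.050e-04, 2.160e-04, 5.760e-04]  ψ = [1, 0, 3, 3]  (obs o_2=0)
t=3: δ = [7.776e-05, 8.640e-05, 6.912e-05, 4.608e-05]  ψ = [0, 0, 3, 3]  (obs o_3=1)
t=4: δ = [2.592e-06, 1.555e-05, 3.456e-06, 6.221e-06]  ψ = [1, 0, 1, 2]  (obs o_4=3)
backtrack: best end state = 1; path = [2, 1, 0, 0, 1]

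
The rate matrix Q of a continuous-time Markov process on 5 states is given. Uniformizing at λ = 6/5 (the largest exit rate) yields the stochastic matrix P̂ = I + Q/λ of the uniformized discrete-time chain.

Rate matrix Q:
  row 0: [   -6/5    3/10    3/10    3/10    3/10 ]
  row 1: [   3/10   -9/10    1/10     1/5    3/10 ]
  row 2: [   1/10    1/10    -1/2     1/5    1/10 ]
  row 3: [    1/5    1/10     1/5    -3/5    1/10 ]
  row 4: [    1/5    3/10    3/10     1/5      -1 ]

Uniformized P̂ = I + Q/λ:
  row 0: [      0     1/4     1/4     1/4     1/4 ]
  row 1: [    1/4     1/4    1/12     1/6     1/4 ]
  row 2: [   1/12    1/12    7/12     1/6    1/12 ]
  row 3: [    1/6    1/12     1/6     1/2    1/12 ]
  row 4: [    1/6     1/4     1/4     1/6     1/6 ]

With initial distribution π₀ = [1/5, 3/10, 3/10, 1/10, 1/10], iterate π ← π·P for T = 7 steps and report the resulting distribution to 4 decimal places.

t=0: π = [0.2000, 0.3000, 0.3000, 0.1000, 0.1000]
t=1: π = [0.1333, 0.1833, 0.2917, 0.2167, 0.1750]
t=2: π = [0.1354, 0.1653, 0.2986, 0.2500, 0.1507]
t=3: π = [0.1330, 0.1586, 0.3012, 0.2613, 0.1460]
t=4: π = [0.1326, 0.1563, 0.3022, 0.2648, 0.1441]
t=5: π = [0.1324, 0.1555, 0.3026, 0.2660, 0.1435]
t=6: π = [0.1323, 0.1552, 0.3028, 0.2664, 0.1433]
t=7: π = [0.1323, 0.1551, 0.3029, 0.2665, 0.1432]

π = [0.1323, 0.1551, 0.3029, 0.2665, 0.1432]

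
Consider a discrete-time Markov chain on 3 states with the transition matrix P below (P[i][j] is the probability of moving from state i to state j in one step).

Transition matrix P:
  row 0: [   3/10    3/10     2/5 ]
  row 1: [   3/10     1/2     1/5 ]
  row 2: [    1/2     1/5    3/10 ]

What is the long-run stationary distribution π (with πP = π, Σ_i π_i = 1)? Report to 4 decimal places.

π = [0.3605, 0.3372, 0.3023]

Balance equations π_j = Σ_i π_i·P[i][j]:
  π_0 = 3/10·π_0 + 3/10·π_1 + 1/2·π_2
  π_1 = 3/10·π_0 + 1/2·π_1 + 1/5·π_2
  normalize: π_0 + π_1 + π_2 = 1
Solving the linear system gives exactly π = [31/86, 29/86, 13/43].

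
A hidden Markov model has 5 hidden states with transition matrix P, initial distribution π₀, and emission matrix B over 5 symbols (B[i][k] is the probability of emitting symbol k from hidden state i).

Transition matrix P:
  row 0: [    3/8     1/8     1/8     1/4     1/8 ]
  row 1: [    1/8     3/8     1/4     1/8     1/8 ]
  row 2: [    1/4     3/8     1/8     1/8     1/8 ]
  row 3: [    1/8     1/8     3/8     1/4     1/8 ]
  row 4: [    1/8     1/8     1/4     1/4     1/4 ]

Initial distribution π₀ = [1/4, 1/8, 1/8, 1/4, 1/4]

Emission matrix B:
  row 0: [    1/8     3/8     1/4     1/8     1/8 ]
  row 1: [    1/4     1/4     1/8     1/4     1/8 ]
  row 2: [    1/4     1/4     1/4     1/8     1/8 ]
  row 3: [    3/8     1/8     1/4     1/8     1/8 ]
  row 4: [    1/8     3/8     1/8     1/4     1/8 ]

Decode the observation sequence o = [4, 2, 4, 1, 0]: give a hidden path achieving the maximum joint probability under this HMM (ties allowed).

path = [0, 0, 0, 0, 3]

t=0: δ = [3.125e-02, 1.562e-02, 1.562e-02, 3.125e-02, 3.125e-02]  (obs o_0=4)
t=1: δ = [2.930e-03, 7.324e-04, 2.930e-03, 1.953e-03, 9.766e-04]  ψ = [0, 1, 3, 0, 4]  (obs o_1=2)
t=2: δ = [1.373e-04, 1.373e-04, 9.155e-05, 9.155e-05, 4.578e-05]  ψ = [0, 2, 3, 0, 0]  (obs o_2=4)
t=3: δ = [1.931e-05, 1.287e-05, 8.583e-06, 4.292e-06, 6.437e-06]  ψ = [0, 1, 1, 0, 0]  (obs o_3=1)
t=4: δ = [9.052e-07, 1.207e-06, 8.047e-07, 1.810e-06, 3.017e-07]  ψ = [0, 1, 1, 0, 0]  (obs o_4=0)
backtrack: best end state = 3; path = [0, 0, 0, 0, 3]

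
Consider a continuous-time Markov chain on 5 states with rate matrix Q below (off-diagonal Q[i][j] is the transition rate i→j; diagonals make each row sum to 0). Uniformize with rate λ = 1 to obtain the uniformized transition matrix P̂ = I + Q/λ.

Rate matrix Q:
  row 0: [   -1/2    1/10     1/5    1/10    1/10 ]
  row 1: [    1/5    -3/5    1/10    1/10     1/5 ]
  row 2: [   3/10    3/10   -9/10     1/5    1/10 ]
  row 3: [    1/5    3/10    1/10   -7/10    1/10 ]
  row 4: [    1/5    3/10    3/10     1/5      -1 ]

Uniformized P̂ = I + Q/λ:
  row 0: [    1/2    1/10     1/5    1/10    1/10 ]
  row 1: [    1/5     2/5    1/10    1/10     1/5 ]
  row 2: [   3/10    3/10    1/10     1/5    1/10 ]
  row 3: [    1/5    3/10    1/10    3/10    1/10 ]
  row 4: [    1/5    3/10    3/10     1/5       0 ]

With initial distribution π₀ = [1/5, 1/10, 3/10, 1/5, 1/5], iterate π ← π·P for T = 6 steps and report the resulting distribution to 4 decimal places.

t=0: π = [0.2000, 0.1000, 0.3000, 0.2000, 0.2000]
t=1: π = [0.2900, 0.2700, 0.1600, 0.1900, 0.0900]
t=2: π = [0.3030, 0.2690, 0.1470, 0.1630, 0.1180]
t=3: π = [0.3056, 0.2663, 0.1539, 0.1591, 0.1151]
t=4: π = [0.3071, 0.2655, 0.1536, 0.1587, 0.1151]
t=5: π = [0.3075, 0.2651, 0.1537, 0.1586, 0.1150]
t=6: π = [0.3076, 0.2650, 0.1538, 0.1586, 0.1150]

π = [0.3076, 0.2650, 0.1538, 0.1586, 0.1150]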